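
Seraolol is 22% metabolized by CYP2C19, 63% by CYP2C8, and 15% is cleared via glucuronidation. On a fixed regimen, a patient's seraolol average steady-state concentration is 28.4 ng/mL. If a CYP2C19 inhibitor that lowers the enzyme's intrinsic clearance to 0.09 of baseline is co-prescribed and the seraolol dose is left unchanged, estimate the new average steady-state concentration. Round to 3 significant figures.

35.5 ng/mL

The CYP2C19 pathway (22% of clearance) is reduced to 0.09× activity: 0.22 × 0.09 = 0.0198.
CYP2C8 (63%) and the residual 15% are unaffected.
New clearance relative to baseline: 0.0198 + 0.63 + 0.15 = 0.7998.
With dosing unchanged, average steady-state concentration scales as 1/CL: 28.4 / 0.7998 = 35.5 ng/mL.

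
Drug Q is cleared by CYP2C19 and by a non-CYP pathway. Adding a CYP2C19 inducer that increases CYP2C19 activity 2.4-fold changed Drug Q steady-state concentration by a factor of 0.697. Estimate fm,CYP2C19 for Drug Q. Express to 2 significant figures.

0.31

CL'/CL = 1 / 0.697 = 1.435
2.4·fm + (1 − fm) = 1.435
fm = (1.435 − 1) / (2.4 − 1) = 0.31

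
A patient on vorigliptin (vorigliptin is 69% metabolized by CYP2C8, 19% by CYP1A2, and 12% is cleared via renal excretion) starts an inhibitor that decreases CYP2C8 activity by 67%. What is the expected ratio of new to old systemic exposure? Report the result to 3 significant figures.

1.86

CYP2C8: 0.69 × 0.33 = 0.2277
CYP1A2: 0.19 (unchanged)
Other: 0.12 (unchanged)
Relative clearance = 0.2277 + 0.19 + 0.12 = 0.5377.
Systemic exposure is inversely proportional to clearance, so the fold-change is 1 / 0.5377 = 1.86.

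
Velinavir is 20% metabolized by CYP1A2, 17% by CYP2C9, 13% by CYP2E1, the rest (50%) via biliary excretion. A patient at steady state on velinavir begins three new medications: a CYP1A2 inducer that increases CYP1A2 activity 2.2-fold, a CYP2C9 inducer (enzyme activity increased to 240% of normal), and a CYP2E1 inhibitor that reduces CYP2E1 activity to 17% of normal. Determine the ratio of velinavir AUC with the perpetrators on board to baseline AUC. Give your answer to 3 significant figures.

The CYP1A2 pathway (20% of clearance) increases to 2.2× activity: 0.2 × 2.2 = 0.44.
The CYP2C9 pathway (17% of clearance) rises to 2.4× activity: 0.17 × 2.4 = 0.408.
The CYP2E1 pathway (13% of clearance) falls to 0.17× activity: 0.13 × 0.17 = 0.0221.
Non-CYP routes (50%) are unchanged.
Relative clearance = 0.44 + 0.408 + 0.0221 + 0.5 = 1.3701.
AUC ∝ 1/CL: fold-change = 1 / 1.3701 = 0.730.

0.730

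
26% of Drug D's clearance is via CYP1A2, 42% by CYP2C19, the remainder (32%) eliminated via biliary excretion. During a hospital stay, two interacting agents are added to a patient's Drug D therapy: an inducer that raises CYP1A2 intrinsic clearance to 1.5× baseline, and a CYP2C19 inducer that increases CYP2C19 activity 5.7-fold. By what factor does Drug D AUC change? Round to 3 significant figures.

CYP1A2: 0.26 × 1.5 = 0.39
CYP2C19: 0.42 × 5.7 = 2.394
Other: 0.32 (unchanged)
New clearance relative to baseline: 0.39 + 2.394 + 0.32 = 3.104.
Net AUC ratio = 1 / 3.104 = 0.322.

0.322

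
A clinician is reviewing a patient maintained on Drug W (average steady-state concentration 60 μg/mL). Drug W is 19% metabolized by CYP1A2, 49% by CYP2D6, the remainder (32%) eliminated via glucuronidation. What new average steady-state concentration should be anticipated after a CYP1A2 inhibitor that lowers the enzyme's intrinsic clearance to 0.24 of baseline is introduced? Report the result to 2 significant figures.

70 μg/mL

CYP1A2: 0.19 × 0.24 = 0.0456
CYP2D6: 0.49 (unchanged)
Other: 0.32 (unchanged)
Relative clearance = 0.0456 + 0.49 + 0.32 = 0.8556.
Average steady-state concentration ∝ 1/CL, so new value = 60 / 0.8556 = 70 μg/mL.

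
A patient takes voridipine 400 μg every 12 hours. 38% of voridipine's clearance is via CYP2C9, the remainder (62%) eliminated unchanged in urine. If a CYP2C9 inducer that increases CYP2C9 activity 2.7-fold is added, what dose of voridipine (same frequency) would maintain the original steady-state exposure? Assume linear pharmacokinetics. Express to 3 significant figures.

658 μg

CYP2C9: 0.38 × 2.7 = 1.026
Other: 0.62 (unchanged)
Relative clearance = 1.026 + 0.62 = 1.646.
To maintain the same steady-state level, dose must scale with clearance: new dose = 400 × 1.646 = 658 μg.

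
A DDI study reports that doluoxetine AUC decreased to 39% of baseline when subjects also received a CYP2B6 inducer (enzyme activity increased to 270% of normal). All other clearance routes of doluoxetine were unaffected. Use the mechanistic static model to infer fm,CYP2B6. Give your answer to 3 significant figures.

0.920

Write x for the fraction cleared via CYP2B6. The observed AUC change means clearance rose to 1/0.390 = 2.564 of baseline.
Setting x·2.7 + (1 − x) = 2.564 and solving: x = (2.564 − 1)/(2.7 − 1) = 0.920.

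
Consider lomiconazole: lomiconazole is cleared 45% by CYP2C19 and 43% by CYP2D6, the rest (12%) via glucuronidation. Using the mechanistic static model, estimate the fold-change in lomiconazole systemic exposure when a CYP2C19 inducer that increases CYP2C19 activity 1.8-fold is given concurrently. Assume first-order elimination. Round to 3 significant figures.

0.735

CYP2C19: 0.45 × 1.8 = 0.81
CYP2D6: 0.43 (unchanged)
Other: 0.12 (unchanged)
CL_new/CL_old = 0.81 + 0.43 + 0.12 = 1.36.
Since systemic exposure ∝ 1/CL, the ratio is 1 / 1.36 = 0.735.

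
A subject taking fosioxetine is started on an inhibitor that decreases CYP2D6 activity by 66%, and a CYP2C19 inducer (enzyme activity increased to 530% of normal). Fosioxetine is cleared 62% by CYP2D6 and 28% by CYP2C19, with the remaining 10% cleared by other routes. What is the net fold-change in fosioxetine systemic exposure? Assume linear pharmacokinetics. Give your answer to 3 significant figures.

CYP2D6: 0.62 × 0.34 = 0.2108
CYP2C19: 0.28 × 5.3 = 1.484
Other: 0.1 (unchanged)
New clearance relative to baseline: 0.2108 + 1.484 + 0.1 = 1.7948.
Net systemic exposure ratio = 1 / 1.7948 = 0.557.

0.557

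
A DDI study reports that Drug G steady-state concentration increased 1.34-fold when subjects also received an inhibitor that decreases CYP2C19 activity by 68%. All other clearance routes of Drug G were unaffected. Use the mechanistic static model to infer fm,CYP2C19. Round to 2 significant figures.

0.37

Let x = fm,CYP2C19. Because steady-state concentration ∝ 1/CL, relative clearance fell to 1/1.34 = 0.7463.
Setting x·0.32 + (1 − x) = 0.7463 and solving: x = (0.7463 − 1)/(0.32 − 1) = 0.37.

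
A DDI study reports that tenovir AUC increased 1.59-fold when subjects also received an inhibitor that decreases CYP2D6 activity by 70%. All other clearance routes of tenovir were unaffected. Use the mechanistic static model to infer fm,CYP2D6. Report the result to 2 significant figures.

CL'/CL = 1 / 1.59 = 0.6289
0.3·fm + (1 − fm) = 0.6289
fm = (0.6289 − 1) / (0.3 − 1) = 0.53

0.53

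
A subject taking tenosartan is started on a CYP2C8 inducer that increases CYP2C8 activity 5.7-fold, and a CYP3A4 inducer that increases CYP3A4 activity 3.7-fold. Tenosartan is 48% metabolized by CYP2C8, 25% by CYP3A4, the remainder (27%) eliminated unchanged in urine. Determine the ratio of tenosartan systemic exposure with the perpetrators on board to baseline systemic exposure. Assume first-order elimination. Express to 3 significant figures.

The CYP2C8 pathway (48% of clearance) rises to 5.7× activity: 0.48 × 5.7 = 2.736.
The CYP3A4 pathway (25% of clearance) rises to 3.7× activity: 0.25 × 3.7 = 0.925.
Non-CYP routes (27%) are unchanged.
CL_new/CL_old = 2.736 + 0.925 + 0.27 = 3.931.
Because systemic exposure varies inversely with clearance, the combined effect is 1 / 3.931 = 0.254.

0.254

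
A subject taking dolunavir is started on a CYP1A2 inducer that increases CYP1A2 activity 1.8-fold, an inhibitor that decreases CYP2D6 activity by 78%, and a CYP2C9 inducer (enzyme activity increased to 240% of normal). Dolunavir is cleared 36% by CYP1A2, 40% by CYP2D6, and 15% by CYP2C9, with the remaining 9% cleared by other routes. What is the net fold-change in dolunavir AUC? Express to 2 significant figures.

0.84

The CYP1A2 pathway (36% of clearance) is boosted to 1.8× activity: 0.36 × 1.8 = 0.648.
The CYP2D6 pathway (40% of clearance) falls to 0.22× activity: 0.4 × 0.22 = 0.088.
The CYP2C9 pathway (15% of clearance) increases to 2.4× activity: 0.15 × 2.4 = 0.36.
Non-CYP routes (9%) are unchanged.
CL_new/CL_old = 0.648 + 0.088 + 0.36 + 0.09 = 1.186.
Because AUC varies inversely with clearance, the combined effect is 1 / 1.186 = 0.84.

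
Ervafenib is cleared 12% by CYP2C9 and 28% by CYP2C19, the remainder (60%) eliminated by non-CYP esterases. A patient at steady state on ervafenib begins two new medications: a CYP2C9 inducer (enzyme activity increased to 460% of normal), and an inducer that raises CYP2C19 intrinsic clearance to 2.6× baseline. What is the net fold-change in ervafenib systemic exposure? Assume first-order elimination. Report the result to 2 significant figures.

0.53

The CYP2C9 pathway (12% of clearance) is boosted to 4.6× activity: 0.12 × 4.6 = 0.552.
The CYP2C19 pathway (28% of clearance) increases to 2.6× activity: 0.28 × 2.6 = 0.728.
Non-CYP routes (60%) are unchanged.
New clearance relative to baseline: 0.552 + 0.728 + 0.6 = 1.88.
Net systemic exposure ratio = 1 / 1.88 = 0.53.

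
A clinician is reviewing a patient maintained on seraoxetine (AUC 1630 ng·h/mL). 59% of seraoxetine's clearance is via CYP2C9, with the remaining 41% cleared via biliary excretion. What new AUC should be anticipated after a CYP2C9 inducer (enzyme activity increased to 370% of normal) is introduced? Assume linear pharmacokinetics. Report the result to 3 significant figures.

The CYP2C9 pathway (59% of clearance) is boosted to 3.7× activity: 0.59 × 3.7 = 2.183.
Non-CYP routes (41%) are unchanged.
New clearance relative to baseline: 2.183 + 0.41 = 2.593.
AUC ∝ 1/CL, so new value = 1630 / 2.593 = 629 ng·h/mL.

629 ng·h/mL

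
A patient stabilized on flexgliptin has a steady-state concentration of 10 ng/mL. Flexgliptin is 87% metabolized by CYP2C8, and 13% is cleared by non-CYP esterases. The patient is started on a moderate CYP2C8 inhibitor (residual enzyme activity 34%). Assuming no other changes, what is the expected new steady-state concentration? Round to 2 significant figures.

23 ng/mL

The CYP2C8 pathway (87% of clearance) falls to 0.34× activity: 0.87 × 0.34 = 0.2958.
The remaining 13% of clearance is unaffected.
CL_new/CL_old = 0.2958 + 0.13 = 0.4258.
Steady-state concentration ∝ 1/CL, so new value = 10 / 0.4258 = 23 ng/mL.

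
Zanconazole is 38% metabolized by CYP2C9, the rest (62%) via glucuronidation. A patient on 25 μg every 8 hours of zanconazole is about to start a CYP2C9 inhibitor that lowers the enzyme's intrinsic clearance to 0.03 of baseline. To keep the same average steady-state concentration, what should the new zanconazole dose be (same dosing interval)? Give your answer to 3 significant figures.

15.8 μg

CYP2C9: 0.38 × 0.03 = 0.0114
Other: 0.62 (unchanged)
CL_new/CL_old = 0.0114 + 0.62 = 0.6314.
Css,avg = (dose rate)/CL, so holding Css fixed requires dose ∝ CL: 25 × 0.6314 = 15.8 μg.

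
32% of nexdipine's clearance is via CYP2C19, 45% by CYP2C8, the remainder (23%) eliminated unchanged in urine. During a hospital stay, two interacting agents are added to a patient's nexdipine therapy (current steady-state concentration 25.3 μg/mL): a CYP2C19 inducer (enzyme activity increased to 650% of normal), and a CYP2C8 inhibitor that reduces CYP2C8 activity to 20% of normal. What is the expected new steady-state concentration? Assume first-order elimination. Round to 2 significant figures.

11 μg/mL

The CYP2C19 pathway (32% of clearance) is boosted to 6.5× activity: 0.32 × 6.5 = 2.08.
The CYP2C8 pathway (45% of clearance) drops to 0.2× activity: 0.45 × 0.2 = 0.09.
Non-CYP routes (23%) are unchanged.
Relative clearance = 2.08 + 0.09 + 0.23 = 2.4.
Dividing the baseline by the relative clearance: 25.3 / 2.4 = 11 μg/mL.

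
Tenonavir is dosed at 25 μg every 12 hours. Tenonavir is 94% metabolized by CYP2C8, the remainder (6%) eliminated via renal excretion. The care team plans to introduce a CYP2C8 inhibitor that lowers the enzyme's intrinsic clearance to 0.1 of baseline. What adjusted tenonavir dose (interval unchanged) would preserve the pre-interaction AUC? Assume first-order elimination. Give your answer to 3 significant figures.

3.85 μg

The CYP2C8 pathway (94% of clearance) drops to 0.1× activity: 0.94 × 0.1 = 0.094.
The remaining 6% of clearance is unaffected.
New clearance relative to baseline: 0.094 + 0.06 = 0.154.
To maintain the same steady-state level, dose must scale with clearance: new dose = 25 × 0.154 = 3.85 μg.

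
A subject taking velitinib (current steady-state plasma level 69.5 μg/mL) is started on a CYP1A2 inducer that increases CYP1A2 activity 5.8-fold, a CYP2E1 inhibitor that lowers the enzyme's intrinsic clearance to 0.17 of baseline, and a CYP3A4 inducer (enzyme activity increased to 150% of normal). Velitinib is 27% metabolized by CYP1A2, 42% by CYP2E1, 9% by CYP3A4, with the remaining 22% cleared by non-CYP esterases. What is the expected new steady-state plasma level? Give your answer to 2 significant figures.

The CYP1A2 pathway (27% of clearance) increases to 5.8× activity: 0.27 × 5.8 = 1.566.
The CYP2E1 pathway (42% of clearance) is reduced to 0.17× activity: 0.42 × 0.17 = 0.0714.
The CYP3A4 pathway (9% of clearance) increases to 1.5× activity: 0.09 × 1.5 = 0.135.
The remaining 22% of clearance is unaffected.
CL_new/CL_old = 1.566 + 0.0714 + 0.135 + 0.22 = 1.9924.
New steady-state plasma level = 69.5 / 1.9924 = 35 μg/mL (concentration scales inversely with clearance).

35 μg/mL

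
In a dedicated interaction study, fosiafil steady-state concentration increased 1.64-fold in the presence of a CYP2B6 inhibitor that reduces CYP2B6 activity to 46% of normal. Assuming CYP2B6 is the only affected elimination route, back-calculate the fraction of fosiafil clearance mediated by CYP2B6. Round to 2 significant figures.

0.72

CL'/CL = 1 / 1.64 = 0.6098
0.46·fm + (1 − fm) = 0.6098
fm = (0.6098 − 1) / (0.46 − 1) = 0.72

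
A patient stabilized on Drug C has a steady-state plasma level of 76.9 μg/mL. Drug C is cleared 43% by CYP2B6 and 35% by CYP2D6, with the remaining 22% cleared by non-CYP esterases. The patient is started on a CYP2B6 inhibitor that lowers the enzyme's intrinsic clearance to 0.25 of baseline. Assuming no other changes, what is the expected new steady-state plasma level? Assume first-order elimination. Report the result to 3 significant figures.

114 μg/mL

The CYP2B6 pathway (43% of clearance) falls to 0.25× activity: 0.43 × 0.25 = 0.1075.
CYP2D6 (35%) and the residual 22% are unaffected.
New clearance relative to baseline: 0.1075 + 0.35 + 0.22 = 0.6775.
New steady-state plasma level = baseline ÷ relative clearance = 76.9 / 0.6775 = 114 μg/mL.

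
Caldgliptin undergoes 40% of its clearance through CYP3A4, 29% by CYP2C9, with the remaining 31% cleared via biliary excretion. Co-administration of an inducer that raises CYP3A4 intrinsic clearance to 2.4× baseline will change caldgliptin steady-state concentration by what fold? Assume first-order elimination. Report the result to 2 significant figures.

CYP3A4: 0.4 × 2.4 = 0.96
CYP2C9: 0.29 (unchanged)
Other: 0.31 (unchanged)
New clearance relative to baseline: 0.96 + 0.29 + 0.31 = 1.56.
Steady-state concentration is inversely proportional to clearance, so the fold-change is 1 / 1.56 = 0.64.

0.64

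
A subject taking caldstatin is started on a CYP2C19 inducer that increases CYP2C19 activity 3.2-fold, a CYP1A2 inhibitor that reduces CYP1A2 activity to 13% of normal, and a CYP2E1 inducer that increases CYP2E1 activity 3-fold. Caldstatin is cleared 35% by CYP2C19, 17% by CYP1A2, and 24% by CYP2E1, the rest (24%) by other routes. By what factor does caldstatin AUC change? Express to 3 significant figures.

The CYP2C19 pathway (35% of clearance) increases to 3.2× activity: 0.35 × 3.2 = 1.12.
The CYP1A2 pathway (17% of clearance) drops to 0.13× activity: 0.17 × 0.13 = 0.0221.
The CYP2E1 pathway (24% of clearance) is boosted to 3× activity: 0.24 × 3 = 0.72.
The remaining 24% of clearance is unaffected.
CL_new/CL_old = 1.12 + 0.0221 + 0.72 + 0.24 = 2.1021.
Net AUC ratio = 1 / 2.1021 = 0.476.

0.476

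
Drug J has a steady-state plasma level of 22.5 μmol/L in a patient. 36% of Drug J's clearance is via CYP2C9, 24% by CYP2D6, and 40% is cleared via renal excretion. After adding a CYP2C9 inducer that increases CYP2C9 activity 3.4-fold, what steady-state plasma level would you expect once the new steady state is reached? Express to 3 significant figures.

12.1 μmol/L

The CYP2C9 pathway (36% of clearance) is boosted to 3.4× activity: 0.36 × 3.4 = 1.224.
CYP2D6 (24%) and the residual 40% are unaffected.
CL_new/CL_old = 1.224 + 0.24 + 0.4 = 1.864.
With dosing unchanged, steady-state plasma level scales as 1/CL: 22.5 / 1.864 = 12.1 μmol/L.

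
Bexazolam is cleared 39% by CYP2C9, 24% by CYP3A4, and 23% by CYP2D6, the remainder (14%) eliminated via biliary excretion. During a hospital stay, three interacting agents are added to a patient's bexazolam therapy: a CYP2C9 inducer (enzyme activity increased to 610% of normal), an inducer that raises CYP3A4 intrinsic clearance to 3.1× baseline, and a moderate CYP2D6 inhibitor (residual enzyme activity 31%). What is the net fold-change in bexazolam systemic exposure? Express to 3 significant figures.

0.300

The CYP2C9 pathway (39% of clearance) is boosted to 6.1× activity: 0.39 × 6.1 = 2.379.
The CYP3A4 pathway (24% of clearance) rises to 3.1× activity: 0.24 × 3.1 = 0.744.
The CYP2D6 pathway (23% of clearance) is reduced to 0.31× activity: 0.23 × 0.31 = 0.0713.
The remaining 14% of clearance is unaffected.
New clearance relative to baseline: 2.379 + 0.744 + 0.0713 + 0.14 = 3.3343.
Net systemic exposure ratio = 1 / 3.3343 = 0.300.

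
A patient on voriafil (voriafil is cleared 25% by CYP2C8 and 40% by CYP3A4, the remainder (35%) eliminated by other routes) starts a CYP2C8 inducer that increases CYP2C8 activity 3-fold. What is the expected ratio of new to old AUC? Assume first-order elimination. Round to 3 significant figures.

The CYP2C8 pathway (25% of clearance) is boosted to 3× activity: 0.25 × 3 = 0.75.
CYP3A4 (40%) and the residual 35% are unaffected.
CL_new/CL_old = 0.75 + 0.4 + 0.35 = 1.5.
AUC ratio = CL_old/CL_new = 1 / 1.5 = 0.667.

0.667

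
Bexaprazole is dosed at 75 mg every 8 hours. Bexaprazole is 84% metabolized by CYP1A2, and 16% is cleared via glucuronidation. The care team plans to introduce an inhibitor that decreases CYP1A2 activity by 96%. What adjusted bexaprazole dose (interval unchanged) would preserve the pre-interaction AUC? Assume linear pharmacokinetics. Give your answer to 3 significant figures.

14.5 mg

The CYP1A2 pathway (84% of clearance) falls to 0.04× activity: 0.84 × 0.04 = 0.0336.
Non-CYP routes (16%) are unchanged.
New clearance relative to baseline: 0.0336 + 0.16 = 0.1936.
Exposure is unchanged when dose changes in proportion to clearance. New dose = 75 mg × 0.1936 = 14.5 mg.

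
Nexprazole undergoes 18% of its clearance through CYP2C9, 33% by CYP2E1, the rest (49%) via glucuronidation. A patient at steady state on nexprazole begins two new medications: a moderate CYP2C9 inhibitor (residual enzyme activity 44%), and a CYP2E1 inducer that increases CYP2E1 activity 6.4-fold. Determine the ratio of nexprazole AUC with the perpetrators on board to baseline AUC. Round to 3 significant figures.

CYP2C9: 0.18 × 0.44 = 0.0792
CYP2E1: 0.33 × 6.4 = 2.112
Other: 0.49 (unchanged)
Relative clearance = 0.0792 + 2.112 + 0.49 = 2.6812.
AUC ∝ 1/CL: fold-change = 1 / 2.6812 = 0.373.

0.373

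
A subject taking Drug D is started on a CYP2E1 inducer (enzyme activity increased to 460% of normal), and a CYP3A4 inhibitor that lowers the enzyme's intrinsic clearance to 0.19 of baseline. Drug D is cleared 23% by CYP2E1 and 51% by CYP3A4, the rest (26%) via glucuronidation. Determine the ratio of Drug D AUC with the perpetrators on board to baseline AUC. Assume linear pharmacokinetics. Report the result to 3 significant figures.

0.707

The CYP2E1 pathway (23% of clearance) is boosted to 4.6× activity: 0.23 × 4.6 = 1.058.
The CYP3A4 pathway (51% of clearance) drops to 0.19× activity: 0.51 × 0.19 = 0.0969.
Non-CYP routes (26%) are unchanged.
New clearance relative to baseline: 1.058 + 0.0969 + 0.26 = 1.4149.
Because AUC varies inversely with clearance, the combined effect is 1 / 1.4149 = 0.707.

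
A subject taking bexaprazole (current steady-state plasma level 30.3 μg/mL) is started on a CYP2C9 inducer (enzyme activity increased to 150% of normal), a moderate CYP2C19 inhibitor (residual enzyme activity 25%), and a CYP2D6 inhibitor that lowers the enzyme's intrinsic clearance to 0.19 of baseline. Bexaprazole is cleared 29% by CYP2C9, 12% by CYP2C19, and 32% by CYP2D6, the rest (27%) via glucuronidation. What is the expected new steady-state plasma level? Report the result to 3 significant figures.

CYP2C9: 0.29 × 1.5 = 0.435
CYP2C19: 0.12 × 0.25 = 0.03
CYP2D6: 0.32 × 0.19 = 0.0608
Other: 0.27 (unchanged)
New clearance relative to baseline: 0.435 + 0.03 + 0.0608 + 0.27 = 0.7958.
Steady-state plasma level ∝ 1/CL: new value = 30.3 / 0.7958 = 38.1 μg/mL.

38.1 μg/mL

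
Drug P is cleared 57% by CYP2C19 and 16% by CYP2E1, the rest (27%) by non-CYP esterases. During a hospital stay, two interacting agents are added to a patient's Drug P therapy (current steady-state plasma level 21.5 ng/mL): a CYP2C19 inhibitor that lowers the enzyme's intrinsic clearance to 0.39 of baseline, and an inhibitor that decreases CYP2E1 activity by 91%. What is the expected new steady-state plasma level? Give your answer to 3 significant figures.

CYP2C19: 0.57 × 0.39 = 0.2223
CYP2E1: 0.16 × 0.09 = 0.0144
Other: 0.27 (unchanged)
CL_new/CL_old = 0.2223 + 0.0144 + 0.27 = 0.5067.
Steady-state plasma level ∝ 1/CL: new value = 21.5 / 0.5067 = 42.4 ng/mL.

42.4 ng/mL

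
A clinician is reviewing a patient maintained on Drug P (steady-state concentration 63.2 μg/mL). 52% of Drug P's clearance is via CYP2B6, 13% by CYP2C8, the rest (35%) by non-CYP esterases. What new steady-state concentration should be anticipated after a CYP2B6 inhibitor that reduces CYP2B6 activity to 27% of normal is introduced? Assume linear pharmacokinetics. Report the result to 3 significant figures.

102 μg/mL

The CYP2B6 pathway (52% of clearance) is reduced to 0.27× activity: 0.52 × 0.27 = 0.1404.
CYP2C8 (13%) and the residual 35% are unaffected.
New clearance relative to baseline: 0.1404 + 0.13 + 0.35 = 0.6204.
With dosing unchanged, steady-state concentration scales as 1/CL: 63.2 / 0.6204 = 102 μg/mL.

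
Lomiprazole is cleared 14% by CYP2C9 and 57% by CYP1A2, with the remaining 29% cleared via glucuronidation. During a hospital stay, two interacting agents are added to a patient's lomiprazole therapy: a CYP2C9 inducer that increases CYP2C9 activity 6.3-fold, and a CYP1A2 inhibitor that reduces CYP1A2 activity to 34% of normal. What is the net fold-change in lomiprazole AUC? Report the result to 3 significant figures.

0.732

The CYP2C9 pathway (14% of clearance) increases to 6.3× activity: 0.14 × 6.3 = 0.882.
The CYP1A2 pathway (57% of clearance) drops to 0.34× activity: 0.57 × 0.34 = 0.1938.
Non-CYP routes (29%) are unchanged.
New clearance relative to baseline: 0.882 + 0.1938 + 0.29 = 1.3658.
Net AUC ratio = 1 / 1.3658 = 0.732.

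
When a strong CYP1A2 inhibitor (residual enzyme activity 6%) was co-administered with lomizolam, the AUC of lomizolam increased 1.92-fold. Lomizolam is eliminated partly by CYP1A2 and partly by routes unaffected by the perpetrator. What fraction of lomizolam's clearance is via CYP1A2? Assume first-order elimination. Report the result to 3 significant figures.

0.510

Call the CYP1A2 fraction fm. After the interaction, CL_new/CL_old = fm × 0.06 + (1 − fm).
AUC ratio = 1 / (new CL fraction), so new CL fraction = 1 / 1.92 = 0.5208.
fm × 0.06 + 1 − fm = 0.5208  ⇒  fm × (0.06 − 1) = −0.4792  ⇒  fm = 0.510.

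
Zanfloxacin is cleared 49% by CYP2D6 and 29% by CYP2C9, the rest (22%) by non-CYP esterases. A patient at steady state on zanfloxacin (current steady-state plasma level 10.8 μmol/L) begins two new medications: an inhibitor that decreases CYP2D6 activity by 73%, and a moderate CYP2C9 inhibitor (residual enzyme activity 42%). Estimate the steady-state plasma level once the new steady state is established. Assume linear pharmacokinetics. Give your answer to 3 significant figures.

22.8 μmol/L

CYP2D6: 0.49 × 0.27 = 0.1323
CYP2C9: 0.29 × 0.42 = 0.1218
Other: 0.22 (unchanged)
New clearance relative to baseline: 0.1323 + 0.1218 + 0.22 = 0.4741.
Dividing the baseline by the relative clearance: 10.8 / 0.4741 = 22.8 μmol/L.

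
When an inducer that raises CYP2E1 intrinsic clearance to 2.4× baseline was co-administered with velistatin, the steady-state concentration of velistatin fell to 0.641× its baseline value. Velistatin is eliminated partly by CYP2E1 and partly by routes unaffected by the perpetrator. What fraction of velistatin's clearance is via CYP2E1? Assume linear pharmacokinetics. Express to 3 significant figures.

0.400

Let x = fm,CYP2E1. Because steady-state concentration ∝ 1/CL, relative clearance rose to 1/0.641 = 1.56.
Setting x·2.4 + (1 − x) = 1.56 and solving: x = (1.56 − 1)/(2.4 − 1) = 0.400.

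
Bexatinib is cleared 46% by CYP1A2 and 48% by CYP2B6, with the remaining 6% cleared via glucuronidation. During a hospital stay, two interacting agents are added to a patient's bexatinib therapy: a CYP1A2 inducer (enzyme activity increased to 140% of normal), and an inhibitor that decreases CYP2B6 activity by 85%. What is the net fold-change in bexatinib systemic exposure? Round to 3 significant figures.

The CYP1A2 pathway (46% of clearance) increases to 1.4× activity: 0.46 × 1.4 = 0.644.
The CYP2B6 pathway (48% of clearance) is reduced to 0.15× activity: 0.48 × 0.15 = 0.072.
The remaining 6% of clearance is unaffected.
CL_new/CL_old = 0.644 + 0.072 + 0.06 = 0.776.
Net systemic exposure ratio = 1 / 0.776 = 1.29.

1.29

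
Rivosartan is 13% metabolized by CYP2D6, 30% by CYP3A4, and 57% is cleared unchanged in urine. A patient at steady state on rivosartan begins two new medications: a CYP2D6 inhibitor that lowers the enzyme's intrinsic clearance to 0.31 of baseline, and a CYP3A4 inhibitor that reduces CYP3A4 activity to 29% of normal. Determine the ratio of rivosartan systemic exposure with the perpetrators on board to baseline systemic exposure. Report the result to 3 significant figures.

The CYP2D6 pathway (13% of clearance) is reduced to 0.31× activity: 0.13 × 0.31 = 0.0403.
The CYP3A4 pathway (30% of clearance) falls to 0.29× activity: 0.3 × 0.29 = 0.087.
The remaining 57% of clearance is unaffected.
Relative clearance = 0.0403 + 0.087 + 0.57 = 0.6973.
Systemic exposure ∝ 1/CL: fold-change = 1 / 0.6973 = 1.43.

1.43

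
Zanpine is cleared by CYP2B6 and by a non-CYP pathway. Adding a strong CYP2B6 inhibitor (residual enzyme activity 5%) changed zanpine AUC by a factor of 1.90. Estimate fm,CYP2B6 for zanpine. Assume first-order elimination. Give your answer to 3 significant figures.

0.499

Call the CYP2B6 fraction fm. After the interaction, CL_new/CL_old = fm × 0.05 + (1 − fm).
AUC ratio = 1 / (new CL fraction), so new CL fraction = 1 / 1.90 = 0.5263.
fm × 0.05 + 1 − fm = 0.5263  ⇒  fm × (0.05 − 1) = −0.4737  ⇒  fm = 0.499.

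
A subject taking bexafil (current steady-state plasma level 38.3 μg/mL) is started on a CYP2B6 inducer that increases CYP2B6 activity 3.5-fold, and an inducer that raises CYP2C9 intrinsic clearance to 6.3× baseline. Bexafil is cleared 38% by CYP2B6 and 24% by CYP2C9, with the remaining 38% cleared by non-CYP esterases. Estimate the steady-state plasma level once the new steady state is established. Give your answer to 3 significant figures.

11.9 μg/mL

CYP2B6: 0.38 × 3.5 = 1.33
CYP2C9: 0.24 × 6.3 = 1.512
Other: 0.38 (unchanged)
Relative clearance = 1.33 + 1.512 + 0.38 = 3.222.
Dividing the baseline by the relative clearance: 38.3 / 3.222 = 11.9 μg/mL.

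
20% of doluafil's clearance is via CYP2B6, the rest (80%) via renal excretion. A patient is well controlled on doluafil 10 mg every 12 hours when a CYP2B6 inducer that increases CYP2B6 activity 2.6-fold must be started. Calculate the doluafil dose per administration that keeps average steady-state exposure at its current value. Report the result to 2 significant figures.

13 mg

CYP2B6: 0.2 × 2.6 = 0.52
Other: 0.8 (unchanged)
New clearance relative to baseline: 0.52 + 0.8 = 1.32.
Exposure is unchanged when dose changes in proportion to clearance. New dose = 10 mg × 1.32 = 13 mg.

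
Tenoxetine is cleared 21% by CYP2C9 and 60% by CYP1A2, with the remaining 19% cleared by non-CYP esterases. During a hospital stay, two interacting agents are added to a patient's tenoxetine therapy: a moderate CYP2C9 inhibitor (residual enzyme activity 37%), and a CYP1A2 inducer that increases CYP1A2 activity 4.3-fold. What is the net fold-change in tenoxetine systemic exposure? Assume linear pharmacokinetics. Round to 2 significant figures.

CYP2C9: 0.21 × 0.37 = 0.0777
CYP1A2: 0.6 × 4.3 = 2.58
Other: 0.19 (unchanged)
CL_new/CL_old = 0.0777 + 2.58 + 0.19 = 2.8477.
Because systemic exposure varies inversely with clearance, the combined effect is 1 / 2.8477 = 0.35.

0.35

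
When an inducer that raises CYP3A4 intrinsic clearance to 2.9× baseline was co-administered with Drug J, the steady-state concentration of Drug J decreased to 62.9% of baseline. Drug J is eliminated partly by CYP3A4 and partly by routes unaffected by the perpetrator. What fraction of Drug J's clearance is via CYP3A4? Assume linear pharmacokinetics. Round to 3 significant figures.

0.310

CL'/CL = 1 / 0.629 = 1.59
2.9·fm + (1 − fm) = 1.59
fm = (1.59 − 1) / (2.9 − 1) = 0.310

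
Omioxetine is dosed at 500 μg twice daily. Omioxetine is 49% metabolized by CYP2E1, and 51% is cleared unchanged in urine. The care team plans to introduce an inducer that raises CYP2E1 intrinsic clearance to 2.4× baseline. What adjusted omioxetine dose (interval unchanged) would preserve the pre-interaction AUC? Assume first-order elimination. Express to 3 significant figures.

843 μg

CYP2E1: 0.49 × 2.4 = 1.176
Other: 0.51 (unchanged)
New clearance relative to baseline: 1.176 + 0.51 = 1.686.
Css,avg = (dose rate)/CL, so holding Css fixed requires dose ∝ CL: 500 × 1.686 = 843 μg.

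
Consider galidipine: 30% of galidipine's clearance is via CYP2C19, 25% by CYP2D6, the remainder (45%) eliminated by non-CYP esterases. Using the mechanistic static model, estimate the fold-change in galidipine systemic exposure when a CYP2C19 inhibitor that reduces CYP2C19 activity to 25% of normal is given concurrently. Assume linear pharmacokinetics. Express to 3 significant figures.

1.29

The CYP2C19 pathway (30% of clearance) falls to 0.25× activity: 0.3 × 0.25 = 0.075.
CYP2D6 (25%) and the residual 45% are unaffected.
Relative clearance = 0.075 + 0.25 + 0.45 = 0.775.
Systemic exposure ratio = CL_old/CL_new = 1 / 0.775 = 1.29.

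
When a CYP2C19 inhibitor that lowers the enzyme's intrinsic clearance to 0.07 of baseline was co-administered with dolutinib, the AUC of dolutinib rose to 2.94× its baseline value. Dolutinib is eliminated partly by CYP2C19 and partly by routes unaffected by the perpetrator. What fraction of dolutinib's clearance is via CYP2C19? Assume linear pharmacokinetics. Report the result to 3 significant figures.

0.710

CL'/CL = 1 / 2.94 = 0.3401
0.07·fm + (1 − fm) = 0.3401
fm = (0.3401 − 1) / (0.07 − 1) = 0.710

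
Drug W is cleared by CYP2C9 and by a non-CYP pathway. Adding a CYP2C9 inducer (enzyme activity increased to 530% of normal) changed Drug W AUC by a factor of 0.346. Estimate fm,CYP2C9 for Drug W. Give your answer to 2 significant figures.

Write x for the fraction cleared via CYP2C9. The observed AUC change means clearance rose to 1/0.346 = 2.89 of baseline.
Setting x·5.3 + (1 − x) = 2.89 and solving: x = (2.89 − 1)/(5.3 − 1) = 0.44.

0.44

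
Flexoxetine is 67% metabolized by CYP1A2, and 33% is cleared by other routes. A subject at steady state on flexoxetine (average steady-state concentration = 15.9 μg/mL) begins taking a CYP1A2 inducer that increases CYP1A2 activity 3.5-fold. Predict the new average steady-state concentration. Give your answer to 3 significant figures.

The CYP1A2 pathway (67% of clearance) is boosted to 3.5× activity: 0.67 × 3.5 = 2.345.
The remaining 33% of clearance is unaffected.
CL_new/CL_old = 2.345 + 0.33 = 2.675.
With dosing unchanged, average steady-state concentration scales as 1/CL: 15.9 / 2.675 = 5.94 μg/mL.

5.94 μg/mL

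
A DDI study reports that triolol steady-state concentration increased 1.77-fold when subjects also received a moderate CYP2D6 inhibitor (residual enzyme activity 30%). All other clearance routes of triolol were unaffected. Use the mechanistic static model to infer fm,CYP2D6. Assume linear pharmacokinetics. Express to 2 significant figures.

Let fm be the CYP2D6 fraction. New clearance relative to baseline = fm × 0.3 + (1 − fm).
Steady-state concentration ratio = 1 / (new CL fraction), so new CL fraction = 1 / 1.77 = 0.565.
fm × 0.3 + 1 − fm = 0.565  ⇒  fm × (0.3 − 1) = −0.435  ⇒  fm = 0.62.

0.62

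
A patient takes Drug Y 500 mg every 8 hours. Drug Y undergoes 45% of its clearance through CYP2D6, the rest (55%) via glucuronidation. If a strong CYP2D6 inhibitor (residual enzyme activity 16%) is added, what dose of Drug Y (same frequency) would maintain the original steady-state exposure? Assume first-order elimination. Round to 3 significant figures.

311 mg

CYP2D6: 0.45 × 0.16 = 0.072
Other: 0.55 (unchanged)
CL_new/CL_old = 0.072 + 0.55 = 0.622.
Exposure is unchanged when dose changes in proportion to clearance. New dose = 500 mg × 0.622 = 311 mg.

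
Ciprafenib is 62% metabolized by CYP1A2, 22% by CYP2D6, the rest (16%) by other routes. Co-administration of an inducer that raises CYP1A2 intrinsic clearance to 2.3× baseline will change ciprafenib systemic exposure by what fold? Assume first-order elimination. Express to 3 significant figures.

The CYP1A2 pathway (62% of clearance) is boosted to 2.3× activity: 0.62 × 2.3 = 1.426.
CYP2D6 (22%) and the residual 16% are unaffected.
Relative clearance = 1.426 + 0.22 + 0.16 = 1.806.
Systemic exposure ratio = CL_old/CL_new = 1 / 1.806 = 0.554.

0.554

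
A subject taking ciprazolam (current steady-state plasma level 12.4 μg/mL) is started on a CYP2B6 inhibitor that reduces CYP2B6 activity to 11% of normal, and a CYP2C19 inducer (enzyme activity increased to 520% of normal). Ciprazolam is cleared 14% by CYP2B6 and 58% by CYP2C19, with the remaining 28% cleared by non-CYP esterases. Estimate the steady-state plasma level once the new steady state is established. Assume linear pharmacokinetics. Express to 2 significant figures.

3.7 μg/mL

The CYP2B6 pathway (14% of clearance) falls to 0.11× activity: 0.14 × 0.11 = 0.0154.
The CYP2C19 pathway (58% of clearance) increases to 5.2× activity: 0.58 × 5.2 = 3.016.
Non-CYP routes (28%) are unchanged.
CL_new/CL_old = 0.0154 + 3.016 + 0.28 = 3.3114.
Steady-state plasma level ∝ 1/CL: new value = 12.4 / 3.3114 = 3.7 μg/mL.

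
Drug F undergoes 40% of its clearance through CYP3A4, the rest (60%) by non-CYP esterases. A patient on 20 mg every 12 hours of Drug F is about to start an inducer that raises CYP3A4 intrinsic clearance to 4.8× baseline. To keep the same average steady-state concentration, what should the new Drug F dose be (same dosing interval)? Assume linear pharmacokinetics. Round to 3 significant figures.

The CYP3A4 pathway (40% of clearance) is boosted to 4.8× activity: 0.4 × 4.8 = 1.92.
Non-CYP routes (60%) are unchanged.
New clearance relative to baseline: 1.92 + 0.6 = 2.52.
Exposure is unchanged when dose changes in proportion to clearance. New dose = 20 mg × 2.52 = 50.4 mg.

50.4 mg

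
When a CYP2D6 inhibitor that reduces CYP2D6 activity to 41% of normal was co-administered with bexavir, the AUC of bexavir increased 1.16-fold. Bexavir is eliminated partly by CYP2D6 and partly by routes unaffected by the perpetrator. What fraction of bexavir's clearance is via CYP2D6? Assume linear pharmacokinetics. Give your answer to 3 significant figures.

0.234

Let x = fm,CYP2D6. Because AUC ∝ 1/CL, relative clearance fell to 1/1.16 = 0.8621.
Only the CYP2D6 route changed, so 0.8621 = x·0.41 + (1 − x), giving x = 0.234.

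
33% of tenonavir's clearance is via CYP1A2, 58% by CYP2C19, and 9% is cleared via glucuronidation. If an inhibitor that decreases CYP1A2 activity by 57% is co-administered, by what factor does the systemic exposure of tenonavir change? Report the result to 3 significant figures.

The CYP1A2 pathway (33% of clearance) is reduced to 0.43× activity: 0.33 × 0.43 = 0.1419.
CYP2C19 (58%) and the residual 9% are unaffected.
New clearance relative to baseline: 0.1419 + 0.58 + 0.09 = 0.8119.
Systemic exposure ratio = CL_old/CL_new = 1 / 0.8119 = 1.23.

1.23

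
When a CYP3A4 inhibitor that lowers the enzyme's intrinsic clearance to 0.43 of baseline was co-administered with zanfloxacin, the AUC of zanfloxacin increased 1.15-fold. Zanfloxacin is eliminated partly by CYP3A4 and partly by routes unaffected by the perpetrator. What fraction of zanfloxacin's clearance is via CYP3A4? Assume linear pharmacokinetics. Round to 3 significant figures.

CL'/CL = 1 / 1.15 = 0.8696
0.43·fm + (1 − fm) = 0.8696
fm = (0.8696 − 1) / (0.43 − 1) = 0.229

0.229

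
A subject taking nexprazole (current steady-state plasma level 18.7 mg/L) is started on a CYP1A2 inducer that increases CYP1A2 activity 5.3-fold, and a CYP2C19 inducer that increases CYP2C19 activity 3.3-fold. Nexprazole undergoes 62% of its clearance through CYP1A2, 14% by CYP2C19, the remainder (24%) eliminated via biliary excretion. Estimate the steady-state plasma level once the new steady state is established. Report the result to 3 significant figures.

4.69 mg/L

The CYP1A2 pathway (62% of clearance) increases to 5.3× activity: 0.62 × 5.3 = 3.286.
The CYP2C19 pathway (14% of clearance) is boosted to 3.3× activity: 0.14 × 3.3 = 0.462.
The remaining 24% of clearance is unaffected.
Relative clearance = 3.286 + 0.462 + 0.24 = 3.988.
Dividing the baseline by the relative clearance: 18.7 / 3.988 = 4.69 mg/L.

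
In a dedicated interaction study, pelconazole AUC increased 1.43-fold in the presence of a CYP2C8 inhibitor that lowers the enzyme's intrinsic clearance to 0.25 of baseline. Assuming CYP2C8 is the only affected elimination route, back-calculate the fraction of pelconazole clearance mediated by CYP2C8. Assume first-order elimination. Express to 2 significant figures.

0.40

Let fm be the CYP2C8 fraction. New clearance relative to baseline = fm × 0.25 + (1 − fm).
AUC ratio = 1 / (new CL fraction), so new CL fraction = 1 / 1.43 = 0.6993.
fm × 0.25 + 1 − fm = 0.6993  ⇒  fm × (0.25 − 1) = −0.3007  ⇒  fm = 0.40.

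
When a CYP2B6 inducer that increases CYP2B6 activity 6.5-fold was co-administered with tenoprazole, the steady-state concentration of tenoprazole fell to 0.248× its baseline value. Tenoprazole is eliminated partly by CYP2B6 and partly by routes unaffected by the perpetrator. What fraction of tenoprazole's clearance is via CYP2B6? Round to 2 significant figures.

0.55

Let x = fm,CYP2B6. Because steady-state concentration ∝ 1/CL, relative clearance rose to 1/0.248 = 4.032.
Setting x·6.5 + (1 − x) = 4.032 and solving: x = (4.032 − 1)/(6.5 − 1) = 0.55.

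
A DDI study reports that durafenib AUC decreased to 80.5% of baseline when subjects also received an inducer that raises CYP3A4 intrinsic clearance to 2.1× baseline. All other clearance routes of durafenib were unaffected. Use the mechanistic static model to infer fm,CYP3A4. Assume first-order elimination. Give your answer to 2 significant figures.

Write x for the fraction cleared via CYP3A4. The observed AUC change means clearance rose to 1/0.805 = 1.242 of baseline.
Setting x·2.1 + (1 − x) = 1.242 and solving: x = (1.242 − 1)/(2.1 − 1) = 0.22.

0.22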